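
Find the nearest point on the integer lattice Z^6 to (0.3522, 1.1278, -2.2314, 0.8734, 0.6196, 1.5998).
(0, 1, -2, 1, 1, 2)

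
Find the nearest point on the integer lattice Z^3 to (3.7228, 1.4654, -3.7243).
(4, 1, -4)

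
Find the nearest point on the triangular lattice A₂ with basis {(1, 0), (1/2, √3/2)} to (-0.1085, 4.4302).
(-0.5, 4.33)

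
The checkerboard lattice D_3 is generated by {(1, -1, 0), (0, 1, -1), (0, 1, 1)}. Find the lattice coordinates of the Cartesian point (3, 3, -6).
3b₁ + 6b₂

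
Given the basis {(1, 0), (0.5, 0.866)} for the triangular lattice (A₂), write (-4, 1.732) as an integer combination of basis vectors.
-5b₁ + 2b₂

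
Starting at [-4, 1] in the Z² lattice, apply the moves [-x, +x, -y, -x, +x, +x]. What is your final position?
(-3, 0)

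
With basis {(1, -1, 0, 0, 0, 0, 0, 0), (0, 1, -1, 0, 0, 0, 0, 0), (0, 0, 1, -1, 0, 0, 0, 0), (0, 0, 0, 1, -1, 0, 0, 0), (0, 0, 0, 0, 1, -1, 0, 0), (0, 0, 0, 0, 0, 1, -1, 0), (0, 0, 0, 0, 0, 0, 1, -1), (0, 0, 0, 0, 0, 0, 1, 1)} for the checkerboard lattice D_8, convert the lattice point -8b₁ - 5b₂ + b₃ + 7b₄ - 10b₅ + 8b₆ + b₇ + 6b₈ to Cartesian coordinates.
(-8, 3, 6, 6, -17, 18, -1, 5)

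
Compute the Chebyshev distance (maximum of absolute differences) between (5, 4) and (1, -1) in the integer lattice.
5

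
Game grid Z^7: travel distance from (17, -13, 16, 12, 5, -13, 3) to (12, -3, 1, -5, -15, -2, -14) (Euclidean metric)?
38.0657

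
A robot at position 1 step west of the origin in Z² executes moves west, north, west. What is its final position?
(-3, 1)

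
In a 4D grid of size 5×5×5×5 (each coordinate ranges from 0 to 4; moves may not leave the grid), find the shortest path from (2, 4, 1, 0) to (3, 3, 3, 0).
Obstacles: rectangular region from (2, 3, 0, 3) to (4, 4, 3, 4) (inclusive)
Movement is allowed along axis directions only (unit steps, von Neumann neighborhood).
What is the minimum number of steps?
4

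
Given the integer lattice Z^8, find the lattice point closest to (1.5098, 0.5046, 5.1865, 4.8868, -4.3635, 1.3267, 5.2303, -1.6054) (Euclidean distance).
(2, 1, 5, 5, -4, 1, 5, -2)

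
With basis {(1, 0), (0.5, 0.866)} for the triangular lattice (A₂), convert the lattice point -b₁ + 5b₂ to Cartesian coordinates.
(1.5, 4.33)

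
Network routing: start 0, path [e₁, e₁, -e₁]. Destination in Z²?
(1, 0)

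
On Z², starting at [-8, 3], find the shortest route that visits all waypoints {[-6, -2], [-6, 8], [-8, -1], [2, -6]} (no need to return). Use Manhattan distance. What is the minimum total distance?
33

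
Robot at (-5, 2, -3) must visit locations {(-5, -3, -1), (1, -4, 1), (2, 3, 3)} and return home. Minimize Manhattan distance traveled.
40
(one optimal route: (-5, 2, -3) → (-5, -3, -1) → (1, -4, 1) → (2, 3, 3) → (-5, 2, -3))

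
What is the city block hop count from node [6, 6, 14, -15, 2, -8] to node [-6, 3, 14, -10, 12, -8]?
30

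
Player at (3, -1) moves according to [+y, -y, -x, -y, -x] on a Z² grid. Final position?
(1, -2)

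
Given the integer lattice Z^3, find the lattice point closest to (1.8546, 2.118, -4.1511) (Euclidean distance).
(2, 2, -4)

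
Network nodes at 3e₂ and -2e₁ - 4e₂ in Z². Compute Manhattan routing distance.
9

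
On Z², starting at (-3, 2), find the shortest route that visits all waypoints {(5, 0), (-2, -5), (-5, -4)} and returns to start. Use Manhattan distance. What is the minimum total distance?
34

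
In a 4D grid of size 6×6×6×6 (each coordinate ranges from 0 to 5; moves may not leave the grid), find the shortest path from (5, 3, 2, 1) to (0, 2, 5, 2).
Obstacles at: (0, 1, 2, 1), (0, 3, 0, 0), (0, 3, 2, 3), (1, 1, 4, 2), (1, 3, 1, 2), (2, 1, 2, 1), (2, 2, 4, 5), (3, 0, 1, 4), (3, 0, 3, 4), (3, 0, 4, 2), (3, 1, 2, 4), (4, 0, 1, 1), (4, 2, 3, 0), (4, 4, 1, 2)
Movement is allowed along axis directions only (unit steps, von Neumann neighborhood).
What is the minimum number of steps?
10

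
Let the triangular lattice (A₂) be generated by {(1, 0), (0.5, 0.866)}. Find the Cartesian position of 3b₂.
(1.5, 2.598)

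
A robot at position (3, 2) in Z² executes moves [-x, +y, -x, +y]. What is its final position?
(1, 4)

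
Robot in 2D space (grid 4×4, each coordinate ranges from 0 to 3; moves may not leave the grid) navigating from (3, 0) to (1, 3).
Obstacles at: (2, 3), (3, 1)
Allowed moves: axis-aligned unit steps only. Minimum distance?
5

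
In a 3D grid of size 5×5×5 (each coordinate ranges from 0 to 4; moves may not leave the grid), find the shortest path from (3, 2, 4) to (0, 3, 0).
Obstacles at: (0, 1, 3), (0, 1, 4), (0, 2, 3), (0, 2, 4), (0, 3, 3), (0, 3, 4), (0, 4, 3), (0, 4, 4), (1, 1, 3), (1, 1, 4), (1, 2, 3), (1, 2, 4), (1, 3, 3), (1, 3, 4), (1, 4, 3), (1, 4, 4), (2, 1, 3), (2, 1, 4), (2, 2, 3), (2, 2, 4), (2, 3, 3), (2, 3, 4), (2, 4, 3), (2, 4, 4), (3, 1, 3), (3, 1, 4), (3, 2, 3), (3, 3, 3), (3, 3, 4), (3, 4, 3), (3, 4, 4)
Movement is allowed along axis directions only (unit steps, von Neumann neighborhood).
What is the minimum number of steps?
10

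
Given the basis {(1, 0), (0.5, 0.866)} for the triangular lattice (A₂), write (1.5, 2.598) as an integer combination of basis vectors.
3b₂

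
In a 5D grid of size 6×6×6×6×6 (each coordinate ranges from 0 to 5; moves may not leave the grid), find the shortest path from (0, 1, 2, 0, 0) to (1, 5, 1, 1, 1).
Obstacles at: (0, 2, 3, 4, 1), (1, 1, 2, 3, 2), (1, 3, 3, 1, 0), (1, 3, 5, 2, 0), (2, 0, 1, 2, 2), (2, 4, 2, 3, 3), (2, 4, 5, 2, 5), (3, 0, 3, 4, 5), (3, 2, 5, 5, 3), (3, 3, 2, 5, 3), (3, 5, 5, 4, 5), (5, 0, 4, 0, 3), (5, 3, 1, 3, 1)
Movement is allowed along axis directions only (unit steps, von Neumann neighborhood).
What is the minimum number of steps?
8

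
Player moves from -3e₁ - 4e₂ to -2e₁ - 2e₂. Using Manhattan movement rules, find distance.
3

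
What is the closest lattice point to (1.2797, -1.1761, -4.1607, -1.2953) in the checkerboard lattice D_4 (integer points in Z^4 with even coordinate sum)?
(1, -1, -4, -2)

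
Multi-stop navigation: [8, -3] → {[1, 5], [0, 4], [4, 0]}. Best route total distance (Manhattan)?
17
(one optimal route: (8, -3) → (4, 0) → (1, 5) → (0, 4))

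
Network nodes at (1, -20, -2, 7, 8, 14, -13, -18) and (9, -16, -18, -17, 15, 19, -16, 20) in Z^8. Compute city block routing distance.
105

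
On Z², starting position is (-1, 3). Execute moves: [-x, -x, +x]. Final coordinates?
(-2, 3)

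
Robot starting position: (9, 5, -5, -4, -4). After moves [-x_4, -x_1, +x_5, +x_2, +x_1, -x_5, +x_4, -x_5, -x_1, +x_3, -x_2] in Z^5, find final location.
(8, 5, -4, -4, -5)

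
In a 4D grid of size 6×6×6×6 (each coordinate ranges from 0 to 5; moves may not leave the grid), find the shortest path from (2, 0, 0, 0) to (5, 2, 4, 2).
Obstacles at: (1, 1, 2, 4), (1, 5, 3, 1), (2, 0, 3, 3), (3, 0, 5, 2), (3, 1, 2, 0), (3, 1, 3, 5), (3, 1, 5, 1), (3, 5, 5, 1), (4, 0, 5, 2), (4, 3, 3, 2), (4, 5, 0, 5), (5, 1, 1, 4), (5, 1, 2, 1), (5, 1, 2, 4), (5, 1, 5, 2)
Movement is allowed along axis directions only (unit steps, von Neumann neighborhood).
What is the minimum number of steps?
11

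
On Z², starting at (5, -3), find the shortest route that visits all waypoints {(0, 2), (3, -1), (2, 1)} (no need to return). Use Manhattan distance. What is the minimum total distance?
10
(one optimal route: (5, -3) → (3, -1) → (2, 1) → (0, 2))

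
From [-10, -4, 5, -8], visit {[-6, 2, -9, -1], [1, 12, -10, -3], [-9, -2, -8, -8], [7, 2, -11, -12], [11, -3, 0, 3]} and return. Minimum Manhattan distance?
150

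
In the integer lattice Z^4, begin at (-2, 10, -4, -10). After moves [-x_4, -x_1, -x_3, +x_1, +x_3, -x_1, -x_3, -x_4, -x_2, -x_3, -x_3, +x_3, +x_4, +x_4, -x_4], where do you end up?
(-3, 9, -6, -11)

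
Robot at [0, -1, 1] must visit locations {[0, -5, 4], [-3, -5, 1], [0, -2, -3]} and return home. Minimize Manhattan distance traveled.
28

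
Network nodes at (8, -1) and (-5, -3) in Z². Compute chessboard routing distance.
13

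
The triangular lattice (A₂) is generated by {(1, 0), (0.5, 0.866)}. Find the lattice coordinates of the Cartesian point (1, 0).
b₁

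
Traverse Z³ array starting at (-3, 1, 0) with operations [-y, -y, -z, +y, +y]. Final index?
(-3, 1, -1)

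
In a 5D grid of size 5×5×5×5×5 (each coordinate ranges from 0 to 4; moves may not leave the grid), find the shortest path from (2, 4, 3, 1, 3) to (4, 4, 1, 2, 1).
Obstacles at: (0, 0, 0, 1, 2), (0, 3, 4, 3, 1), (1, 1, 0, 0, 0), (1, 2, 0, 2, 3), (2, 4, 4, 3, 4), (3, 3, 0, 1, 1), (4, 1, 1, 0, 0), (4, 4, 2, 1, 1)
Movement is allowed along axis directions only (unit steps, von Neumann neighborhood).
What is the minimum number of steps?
7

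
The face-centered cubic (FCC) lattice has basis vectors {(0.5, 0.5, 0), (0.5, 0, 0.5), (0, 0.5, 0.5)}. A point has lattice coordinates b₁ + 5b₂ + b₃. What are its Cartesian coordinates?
(3, 1, 3)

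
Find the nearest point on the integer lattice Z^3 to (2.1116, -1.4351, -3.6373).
(2, -1, -4)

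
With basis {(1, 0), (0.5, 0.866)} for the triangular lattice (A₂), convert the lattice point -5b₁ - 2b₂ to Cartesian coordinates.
(-6, -1.732)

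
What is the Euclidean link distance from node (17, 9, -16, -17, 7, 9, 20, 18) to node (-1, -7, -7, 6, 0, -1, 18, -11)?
46.7333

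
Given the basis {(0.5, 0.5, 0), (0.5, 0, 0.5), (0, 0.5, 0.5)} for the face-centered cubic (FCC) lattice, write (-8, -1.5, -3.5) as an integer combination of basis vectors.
-6b₁ - 10b₂ + 3b₃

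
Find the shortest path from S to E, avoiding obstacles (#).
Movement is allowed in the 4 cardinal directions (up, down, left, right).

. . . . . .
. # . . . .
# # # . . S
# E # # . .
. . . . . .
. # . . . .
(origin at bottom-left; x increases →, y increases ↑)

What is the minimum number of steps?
7
(one shortest path: (5, 3) → (4, 3) → (4, 2) → (4, 1) → (3, 1) → (2, 1) → (1, 1) → (1, 2))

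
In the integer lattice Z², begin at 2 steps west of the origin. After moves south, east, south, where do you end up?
(-1, -2)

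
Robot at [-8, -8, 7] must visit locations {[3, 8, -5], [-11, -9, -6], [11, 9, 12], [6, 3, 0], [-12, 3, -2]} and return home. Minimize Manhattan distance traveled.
134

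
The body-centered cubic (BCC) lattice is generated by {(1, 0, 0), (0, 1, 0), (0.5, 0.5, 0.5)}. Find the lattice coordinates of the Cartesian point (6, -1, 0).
6b₁ - b₂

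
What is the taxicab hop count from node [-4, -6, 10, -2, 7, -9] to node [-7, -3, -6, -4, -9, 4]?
53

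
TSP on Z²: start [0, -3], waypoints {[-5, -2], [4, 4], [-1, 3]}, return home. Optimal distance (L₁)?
32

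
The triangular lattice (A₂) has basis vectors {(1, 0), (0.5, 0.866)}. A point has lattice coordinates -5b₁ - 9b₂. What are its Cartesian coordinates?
(-9.5, -7.794)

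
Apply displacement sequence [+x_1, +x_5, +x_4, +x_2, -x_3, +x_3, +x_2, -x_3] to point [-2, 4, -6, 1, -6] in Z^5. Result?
(-1, 6, -7, 2, -5)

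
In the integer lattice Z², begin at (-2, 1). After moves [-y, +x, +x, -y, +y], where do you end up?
(0, 0)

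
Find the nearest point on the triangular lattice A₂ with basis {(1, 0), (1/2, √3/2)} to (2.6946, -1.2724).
(2.5, -0.866)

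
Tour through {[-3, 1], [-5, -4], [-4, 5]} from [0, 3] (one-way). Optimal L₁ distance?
18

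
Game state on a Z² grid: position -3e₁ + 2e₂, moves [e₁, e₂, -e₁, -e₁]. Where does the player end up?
(-4, 3)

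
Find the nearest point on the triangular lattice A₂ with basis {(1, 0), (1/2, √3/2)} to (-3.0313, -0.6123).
(-3.5, -0.866)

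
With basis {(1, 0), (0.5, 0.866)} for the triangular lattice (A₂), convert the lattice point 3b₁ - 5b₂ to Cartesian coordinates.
(0.5, -4.33)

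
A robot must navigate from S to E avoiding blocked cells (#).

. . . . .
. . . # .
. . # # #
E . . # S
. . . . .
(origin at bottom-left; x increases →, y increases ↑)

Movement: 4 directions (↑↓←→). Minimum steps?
6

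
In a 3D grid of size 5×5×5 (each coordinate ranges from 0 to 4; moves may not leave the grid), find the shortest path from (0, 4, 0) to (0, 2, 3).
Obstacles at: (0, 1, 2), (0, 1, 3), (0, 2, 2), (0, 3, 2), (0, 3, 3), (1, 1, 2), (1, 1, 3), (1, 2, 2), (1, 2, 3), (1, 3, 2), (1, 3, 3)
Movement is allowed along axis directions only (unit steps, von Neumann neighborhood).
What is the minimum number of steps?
7
(one shortest path: (0, 4, 0) → (0, 4, 1) → (0, 4, 2) → (0, 4, 3) → (0, 4, 4) → (0, 3, 4) → (0, 2, 4) → (0, 2, 3))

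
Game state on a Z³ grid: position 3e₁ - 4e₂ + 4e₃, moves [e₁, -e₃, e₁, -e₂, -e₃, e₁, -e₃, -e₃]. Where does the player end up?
(6, -5, 0)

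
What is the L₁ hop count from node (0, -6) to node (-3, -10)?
7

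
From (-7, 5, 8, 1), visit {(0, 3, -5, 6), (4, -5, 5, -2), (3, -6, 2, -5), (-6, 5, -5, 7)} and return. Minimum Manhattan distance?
94
(one optimal route: (-7, 5, 8, 1) → (4, -5, 5, -2) → (3, -6, 2, -5) → (0, 3, -5, 6) → (-6, 5, -5, 7) → (-7, 5, 8, 1))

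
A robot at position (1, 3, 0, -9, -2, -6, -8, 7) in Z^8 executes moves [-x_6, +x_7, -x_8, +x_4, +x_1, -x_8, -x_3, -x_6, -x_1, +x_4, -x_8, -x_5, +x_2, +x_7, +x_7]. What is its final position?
(1, 4, -1, -7, -3, -8, -5, 4)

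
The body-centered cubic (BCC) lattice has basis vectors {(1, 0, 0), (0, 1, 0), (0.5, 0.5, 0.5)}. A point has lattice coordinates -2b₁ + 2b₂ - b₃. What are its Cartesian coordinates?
(-2.5, 1.5, -0.5)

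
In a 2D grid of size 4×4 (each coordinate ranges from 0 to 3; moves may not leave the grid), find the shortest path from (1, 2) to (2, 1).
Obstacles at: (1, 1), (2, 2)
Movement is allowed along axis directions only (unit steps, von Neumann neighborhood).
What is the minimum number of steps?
6
(one shortest path: (1, 2) → (0, 2) → (0, 1) → (0, 0) → (1, 0) → (2, 0) → (2, 1))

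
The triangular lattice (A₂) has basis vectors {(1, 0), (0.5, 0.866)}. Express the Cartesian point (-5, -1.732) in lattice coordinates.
-4b₁ - 2b₂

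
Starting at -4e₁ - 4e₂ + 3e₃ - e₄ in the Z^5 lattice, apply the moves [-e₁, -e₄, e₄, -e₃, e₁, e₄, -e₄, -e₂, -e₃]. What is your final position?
(-4, -5, 1, -1, 0)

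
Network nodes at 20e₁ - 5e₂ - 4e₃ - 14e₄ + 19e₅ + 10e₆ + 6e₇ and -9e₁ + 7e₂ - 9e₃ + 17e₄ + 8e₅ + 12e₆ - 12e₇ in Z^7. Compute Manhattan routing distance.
108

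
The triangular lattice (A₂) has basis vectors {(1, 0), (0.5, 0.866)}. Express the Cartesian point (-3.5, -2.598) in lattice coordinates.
-2b₁ - 3b₂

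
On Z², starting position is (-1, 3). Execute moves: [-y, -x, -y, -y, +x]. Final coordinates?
(-1, 0)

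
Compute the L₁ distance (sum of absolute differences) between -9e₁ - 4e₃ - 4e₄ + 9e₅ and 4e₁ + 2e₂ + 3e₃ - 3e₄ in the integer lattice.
32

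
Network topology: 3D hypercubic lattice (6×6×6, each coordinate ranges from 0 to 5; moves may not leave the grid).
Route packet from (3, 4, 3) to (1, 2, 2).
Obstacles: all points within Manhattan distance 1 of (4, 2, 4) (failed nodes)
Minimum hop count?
5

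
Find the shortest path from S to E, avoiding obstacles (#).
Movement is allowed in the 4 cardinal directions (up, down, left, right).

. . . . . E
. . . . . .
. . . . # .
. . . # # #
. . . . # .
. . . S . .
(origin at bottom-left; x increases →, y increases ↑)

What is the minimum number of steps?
9
(one shortest path: (3, 0) → (2, 0) → (2, 1) → (2, 2) → (2, 3) → (3, 3) → (3, 4) → (4, 4) → (5, 4) → (5, 5))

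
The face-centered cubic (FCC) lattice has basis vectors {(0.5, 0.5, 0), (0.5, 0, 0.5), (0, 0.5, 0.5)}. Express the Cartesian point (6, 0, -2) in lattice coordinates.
8b₁ + 4b₂ - 8b₃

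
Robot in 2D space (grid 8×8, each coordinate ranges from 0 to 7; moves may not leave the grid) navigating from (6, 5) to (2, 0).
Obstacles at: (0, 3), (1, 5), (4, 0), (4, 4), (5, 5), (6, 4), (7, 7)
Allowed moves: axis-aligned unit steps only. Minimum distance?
11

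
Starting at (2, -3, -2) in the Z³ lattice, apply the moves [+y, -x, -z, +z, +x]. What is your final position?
(2, -2, -2)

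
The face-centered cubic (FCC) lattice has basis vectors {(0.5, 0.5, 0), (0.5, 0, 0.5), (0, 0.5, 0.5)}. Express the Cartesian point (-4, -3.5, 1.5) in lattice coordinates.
-9b₁ + b₂ + 2b₃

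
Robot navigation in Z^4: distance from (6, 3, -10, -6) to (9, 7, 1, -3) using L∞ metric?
11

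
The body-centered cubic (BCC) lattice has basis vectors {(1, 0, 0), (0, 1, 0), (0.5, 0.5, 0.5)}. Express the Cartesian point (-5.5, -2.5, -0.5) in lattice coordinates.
-5b₁ - 2b₂ - b₃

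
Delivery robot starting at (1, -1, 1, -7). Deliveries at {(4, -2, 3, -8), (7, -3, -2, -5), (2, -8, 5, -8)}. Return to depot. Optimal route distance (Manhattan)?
48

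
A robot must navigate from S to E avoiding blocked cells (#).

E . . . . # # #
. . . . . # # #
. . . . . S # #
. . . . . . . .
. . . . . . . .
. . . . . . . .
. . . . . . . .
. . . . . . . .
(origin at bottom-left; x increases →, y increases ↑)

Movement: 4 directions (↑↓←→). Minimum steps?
7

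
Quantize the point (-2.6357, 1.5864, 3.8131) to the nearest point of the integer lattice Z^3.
(-3, 2, 4)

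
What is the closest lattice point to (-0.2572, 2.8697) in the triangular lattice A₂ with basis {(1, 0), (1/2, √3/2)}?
(-0.5, 2.598)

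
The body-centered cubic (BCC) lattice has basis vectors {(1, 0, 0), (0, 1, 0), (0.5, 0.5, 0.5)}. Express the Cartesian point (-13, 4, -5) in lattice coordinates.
-8b₁ + 9b₂ - 10b₃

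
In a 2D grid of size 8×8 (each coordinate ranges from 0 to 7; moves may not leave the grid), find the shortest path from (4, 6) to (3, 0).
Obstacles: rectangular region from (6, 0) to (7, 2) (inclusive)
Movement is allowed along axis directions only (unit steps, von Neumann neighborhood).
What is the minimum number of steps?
7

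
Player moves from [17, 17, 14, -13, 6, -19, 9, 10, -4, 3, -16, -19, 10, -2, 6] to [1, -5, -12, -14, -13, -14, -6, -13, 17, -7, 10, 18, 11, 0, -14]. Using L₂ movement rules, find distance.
74.4849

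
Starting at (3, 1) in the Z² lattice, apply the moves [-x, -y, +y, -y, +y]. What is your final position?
(2, 1)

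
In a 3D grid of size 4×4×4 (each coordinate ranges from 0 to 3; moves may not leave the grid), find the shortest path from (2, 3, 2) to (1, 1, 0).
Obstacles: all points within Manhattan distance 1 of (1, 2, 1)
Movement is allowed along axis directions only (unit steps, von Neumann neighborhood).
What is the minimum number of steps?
5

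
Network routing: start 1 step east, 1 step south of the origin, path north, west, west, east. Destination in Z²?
(0, 0)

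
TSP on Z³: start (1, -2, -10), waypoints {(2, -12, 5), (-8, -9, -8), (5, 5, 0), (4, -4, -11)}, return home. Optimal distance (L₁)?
96
(one optimal route: (1, -2, -10) → (-8, -9, -8) → (2, -12, 5) → (5, 5, 0) → (4, -4, -11) → (1, -2, -10))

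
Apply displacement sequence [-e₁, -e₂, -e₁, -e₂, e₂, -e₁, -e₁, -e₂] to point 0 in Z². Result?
(-4, -2)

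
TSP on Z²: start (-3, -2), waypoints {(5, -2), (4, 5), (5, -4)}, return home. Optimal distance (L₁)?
34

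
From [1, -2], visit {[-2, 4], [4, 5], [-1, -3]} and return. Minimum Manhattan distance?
28
(one optimal route: (1, -2) → (4, 5) → (-2, 4) → (-1, -3) → (1, -2))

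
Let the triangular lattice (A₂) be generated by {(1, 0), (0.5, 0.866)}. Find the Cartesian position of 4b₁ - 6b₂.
(1, -5.196)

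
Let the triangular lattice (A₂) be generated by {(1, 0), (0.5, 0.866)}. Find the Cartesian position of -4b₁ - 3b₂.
(-5.5, -2.598)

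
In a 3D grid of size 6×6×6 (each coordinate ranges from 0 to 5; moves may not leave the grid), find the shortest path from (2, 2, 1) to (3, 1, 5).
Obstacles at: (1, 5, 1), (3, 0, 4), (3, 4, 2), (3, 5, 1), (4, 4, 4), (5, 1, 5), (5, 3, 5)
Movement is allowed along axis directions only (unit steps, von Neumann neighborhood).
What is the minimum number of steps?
6
(one shortest path: (2, 2, 1) → (3, 2, 1) → (3, 1, 1) → (3, 1, 2) → (3, 1, 3) → (3, 1, 4) → (3, 1, 5))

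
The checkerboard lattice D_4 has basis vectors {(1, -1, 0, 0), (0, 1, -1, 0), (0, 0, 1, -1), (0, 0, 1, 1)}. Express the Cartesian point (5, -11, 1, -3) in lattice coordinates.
5b₁ - 6b₂ - b₃ - 4b₄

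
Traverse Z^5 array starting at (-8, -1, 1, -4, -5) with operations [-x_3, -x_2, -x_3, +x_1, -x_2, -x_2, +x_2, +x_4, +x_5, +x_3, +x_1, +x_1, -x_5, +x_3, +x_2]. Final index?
(-5, -2, 1, -3, -5)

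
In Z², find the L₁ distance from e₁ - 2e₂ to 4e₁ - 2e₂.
3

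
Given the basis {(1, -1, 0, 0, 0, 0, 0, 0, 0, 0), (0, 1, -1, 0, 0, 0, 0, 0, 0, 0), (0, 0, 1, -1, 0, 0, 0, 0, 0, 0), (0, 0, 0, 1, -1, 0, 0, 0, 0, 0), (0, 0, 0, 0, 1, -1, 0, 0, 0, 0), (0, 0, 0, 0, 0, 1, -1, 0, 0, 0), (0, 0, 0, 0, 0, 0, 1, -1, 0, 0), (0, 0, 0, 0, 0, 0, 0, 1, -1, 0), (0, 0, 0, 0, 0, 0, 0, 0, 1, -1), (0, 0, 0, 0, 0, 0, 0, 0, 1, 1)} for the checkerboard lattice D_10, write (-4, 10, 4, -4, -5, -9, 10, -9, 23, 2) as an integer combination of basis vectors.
-4b₁ + 6b₂ + 10b₃ + 6b₄ + b₅ - 8b₆ + 2b₇ - 7b₈ + 7b₉ + 9b₁₀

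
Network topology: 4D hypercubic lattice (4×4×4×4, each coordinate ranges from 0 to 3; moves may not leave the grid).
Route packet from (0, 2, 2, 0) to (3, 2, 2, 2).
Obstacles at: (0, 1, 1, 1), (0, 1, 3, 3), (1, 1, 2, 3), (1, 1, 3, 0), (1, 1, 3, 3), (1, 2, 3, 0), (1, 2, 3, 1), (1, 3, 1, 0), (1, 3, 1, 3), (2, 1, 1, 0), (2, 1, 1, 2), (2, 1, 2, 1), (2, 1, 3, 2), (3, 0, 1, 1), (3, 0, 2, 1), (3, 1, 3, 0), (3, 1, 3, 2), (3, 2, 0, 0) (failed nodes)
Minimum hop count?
5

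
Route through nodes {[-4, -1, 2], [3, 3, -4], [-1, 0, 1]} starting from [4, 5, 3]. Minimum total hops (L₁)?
27
(one optimal route: (4, 5, 3) → (3, 3, -4) → (-1, 0, 1) → (-4, -1, 2))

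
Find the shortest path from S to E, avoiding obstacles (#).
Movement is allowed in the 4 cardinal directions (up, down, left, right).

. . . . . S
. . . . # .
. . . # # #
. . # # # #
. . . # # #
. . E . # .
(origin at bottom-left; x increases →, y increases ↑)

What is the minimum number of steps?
10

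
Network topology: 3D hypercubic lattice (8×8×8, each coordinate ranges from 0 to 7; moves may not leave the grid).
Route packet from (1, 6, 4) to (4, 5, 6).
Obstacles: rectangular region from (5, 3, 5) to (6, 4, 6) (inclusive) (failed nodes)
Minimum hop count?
6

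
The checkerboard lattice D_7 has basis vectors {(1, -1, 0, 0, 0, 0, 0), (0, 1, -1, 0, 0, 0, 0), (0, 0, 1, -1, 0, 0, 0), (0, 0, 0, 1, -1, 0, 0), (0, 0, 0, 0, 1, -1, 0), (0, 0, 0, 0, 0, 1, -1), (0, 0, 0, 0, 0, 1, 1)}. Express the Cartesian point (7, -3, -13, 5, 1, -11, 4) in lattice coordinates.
7b₁ + 4b₂ - 9b₃ - 4b₄ - 3b₅ - 9b₆ - 5b₇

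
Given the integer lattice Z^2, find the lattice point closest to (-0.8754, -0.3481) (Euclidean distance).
(-1, 0)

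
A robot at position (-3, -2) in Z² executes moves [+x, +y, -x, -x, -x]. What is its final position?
(-5, -1)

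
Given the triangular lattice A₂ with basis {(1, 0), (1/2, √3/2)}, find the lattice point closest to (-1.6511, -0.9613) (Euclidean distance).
(-1.5, -0.866)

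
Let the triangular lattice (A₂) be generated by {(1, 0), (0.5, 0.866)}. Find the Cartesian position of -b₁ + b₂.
(-0.5, 0.866)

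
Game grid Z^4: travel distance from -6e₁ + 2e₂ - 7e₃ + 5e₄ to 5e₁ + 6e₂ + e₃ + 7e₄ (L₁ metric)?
25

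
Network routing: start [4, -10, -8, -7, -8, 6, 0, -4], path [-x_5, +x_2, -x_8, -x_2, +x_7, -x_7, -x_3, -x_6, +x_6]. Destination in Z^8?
(4, -10, -9, -7, -9, 6, 0, -5)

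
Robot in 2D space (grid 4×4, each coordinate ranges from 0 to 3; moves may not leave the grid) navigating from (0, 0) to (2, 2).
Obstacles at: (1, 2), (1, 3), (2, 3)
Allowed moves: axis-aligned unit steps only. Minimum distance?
4
(one shortest path: (0, 0) → (1, 0) → (2, 0) → (2, 1) → (2, 2))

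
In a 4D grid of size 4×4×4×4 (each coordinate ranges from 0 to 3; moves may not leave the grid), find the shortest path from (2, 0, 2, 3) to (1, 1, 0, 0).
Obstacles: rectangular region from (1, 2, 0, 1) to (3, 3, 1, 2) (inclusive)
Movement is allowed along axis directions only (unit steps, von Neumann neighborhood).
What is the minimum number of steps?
7
(one shortest path: (2, 0, 2, 3) → (1, 0, 2, 3) → (1, 1, 2, 3) → (1, 1, 1, 3) → (1, 1, 0, 3) → (1, 1, 0, 2) → (1, 1, 0, 1) → (1, 1, 0, 0))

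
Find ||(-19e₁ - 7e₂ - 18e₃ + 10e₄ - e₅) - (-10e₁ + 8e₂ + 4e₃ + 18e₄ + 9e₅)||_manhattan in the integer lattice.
64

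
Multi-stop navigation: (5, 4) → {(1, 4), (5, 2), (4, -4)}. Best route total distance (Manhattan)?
17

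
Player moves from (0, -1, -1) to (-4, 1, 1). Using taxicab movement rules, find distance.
8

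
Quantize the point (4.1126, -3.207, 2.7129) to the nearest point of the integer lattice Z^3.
(4, -3, 3)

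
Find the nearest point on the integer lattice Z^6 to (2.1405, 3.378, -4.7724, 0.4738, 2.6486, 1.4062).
(2, 3, -5, 0, 3, 1)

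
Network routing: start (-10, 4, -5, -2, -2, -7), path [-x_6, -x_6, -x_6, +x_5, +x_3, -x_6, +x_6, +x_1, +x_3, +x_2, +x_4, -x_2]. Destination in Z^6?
(-9, 4, -3, -1, -1, -10)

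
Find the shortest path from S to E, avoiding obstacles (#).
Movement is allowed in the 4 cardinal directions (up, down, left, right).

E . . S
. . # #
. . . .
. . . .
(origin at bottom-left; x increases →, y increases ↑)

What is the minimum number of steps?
3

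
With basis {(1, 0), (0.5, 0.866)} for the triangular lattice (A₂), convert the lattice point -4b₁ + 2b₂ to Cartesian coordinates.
(-3, 1.732)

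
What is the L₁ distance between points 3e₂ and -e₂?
4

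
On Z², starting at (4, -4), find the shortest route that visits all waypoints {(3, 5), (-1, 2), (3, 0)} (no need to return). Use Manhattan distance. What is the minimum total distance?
17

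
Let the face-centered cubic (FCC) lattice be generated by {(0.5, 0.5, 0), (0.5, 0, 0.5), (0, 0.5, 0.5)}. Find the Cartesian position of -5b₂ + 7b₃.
(-2.5, 3.5, 1)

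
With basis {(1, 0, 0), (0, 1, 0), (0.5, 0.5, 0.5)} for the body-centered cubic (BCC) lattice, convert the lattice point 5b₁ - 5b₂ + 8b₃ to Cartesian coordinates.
(9, -1, 4)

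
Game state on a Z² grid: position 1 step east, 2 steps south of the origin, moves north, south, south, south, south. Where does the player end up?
(1, -5)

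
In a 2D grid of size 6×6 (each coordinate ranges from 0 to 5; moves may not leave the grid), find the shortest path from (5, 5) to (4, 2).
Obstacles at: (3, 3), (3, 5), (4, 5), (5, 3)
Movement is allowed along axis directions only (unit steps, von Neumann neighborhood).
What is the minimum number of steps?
4
(one shortest path: (5, 5) → (5, 4) → (4, 4) → (4, 3) → (4, 2))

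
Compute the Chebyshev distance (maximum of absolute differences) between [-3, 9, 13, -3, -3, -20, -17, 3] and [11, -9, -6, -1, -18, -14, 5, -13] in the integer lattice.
22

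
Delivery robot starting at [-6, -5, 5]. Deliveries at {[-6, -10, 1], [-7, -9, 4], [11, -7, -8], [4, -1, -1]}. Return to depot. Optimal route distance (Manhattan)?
80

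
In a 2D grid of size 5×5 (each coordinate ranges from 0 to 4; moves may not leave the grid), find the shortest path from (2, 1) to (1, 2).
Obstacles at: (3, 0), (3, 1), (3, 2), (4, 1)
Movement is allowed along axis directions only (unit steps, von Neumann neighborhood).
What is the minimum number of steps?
2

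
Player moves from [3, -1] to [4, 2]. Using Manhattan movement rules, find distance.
4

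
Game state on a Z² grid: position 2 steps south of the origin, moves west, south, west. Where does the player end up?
(-2, -3)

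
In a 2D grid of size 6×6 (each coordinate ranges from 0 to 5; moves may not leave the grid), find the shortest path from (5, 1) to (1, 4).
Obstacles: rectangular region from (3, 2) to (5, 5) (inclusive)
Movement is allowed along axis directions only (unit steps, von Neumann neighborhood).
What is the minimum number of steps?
7
(one shortest path: (5, 1) → (4, 1) → (3, 1) → (2, 1) → (1, 1) → (1, 2) → (1, 3) → (1, 4))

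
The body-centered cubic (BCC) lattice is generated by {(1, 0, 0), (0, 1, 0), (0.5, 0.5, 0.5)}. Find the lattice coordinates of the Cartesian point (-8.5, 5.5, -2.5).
-6b₁ + 8b₂ - 5b₃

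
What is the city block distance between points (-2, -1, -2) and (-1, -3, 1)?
6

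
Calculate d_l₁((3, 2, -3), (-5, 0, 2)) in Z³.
15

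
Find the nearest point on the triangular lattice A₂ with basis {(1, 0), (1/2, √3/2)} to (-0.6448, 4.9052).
(-1, 5.196)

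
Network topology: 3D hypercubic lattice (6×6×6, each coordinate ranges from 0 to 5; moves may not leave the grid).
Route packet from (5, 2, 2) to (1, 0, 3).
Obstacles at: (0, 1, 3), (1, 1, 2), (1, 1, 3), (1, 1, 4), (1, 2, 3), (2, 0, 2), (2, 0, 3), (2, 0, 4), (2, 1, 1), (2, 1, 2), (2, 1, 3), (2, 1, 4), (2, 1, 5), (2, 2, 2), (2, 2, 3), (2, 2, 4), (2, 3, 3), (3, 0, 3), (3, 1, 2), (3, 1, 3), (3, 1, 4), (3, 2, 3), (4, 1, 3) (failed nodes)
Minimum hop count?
9
(one shortest path: (5, 2, 2) → (4, 2, 2) → (3, 2, 2) → (3, 2, 1) → (2, 2, 1) → (1, 2, 1) → (1, 1, 1) → (1, 0, 1) → (1, 0, 2) → (1, 0, 3))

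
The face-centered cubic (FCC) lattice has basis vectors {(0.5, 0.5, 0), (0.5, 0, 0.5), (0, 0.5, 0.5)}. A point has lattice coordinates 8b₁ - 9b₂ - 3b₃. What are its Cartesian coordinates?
(-0.5, 2.5, -6)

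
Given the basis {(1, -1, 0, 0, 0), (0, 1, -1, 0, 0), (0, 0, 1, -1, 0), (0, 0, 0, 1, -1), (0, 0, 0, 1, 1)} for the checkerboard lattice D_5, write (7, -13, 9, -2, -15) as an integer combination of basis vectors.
7b₁ - 6b₂ + 3b₃ + 8b₄ - 7b₅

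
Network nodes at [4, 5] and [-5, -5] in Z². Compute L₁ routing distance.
19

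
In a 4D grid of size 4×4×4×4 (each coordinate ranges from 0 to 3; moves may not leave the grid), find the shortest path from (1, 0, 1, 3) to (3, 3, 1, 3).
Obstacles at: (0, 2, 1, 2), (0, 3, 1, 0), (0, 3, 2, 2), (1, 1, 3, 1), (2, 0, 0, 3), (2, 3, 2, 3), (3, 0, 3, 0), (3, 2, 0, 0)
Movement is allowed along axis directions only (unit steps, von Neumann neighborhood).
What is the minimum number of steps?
5
(one shortest path: (1, 0, 1, 3) → (2, 0, 1, 3) → (3, 0, 1, 3) → (3, 1, 1, 3) → (3, 2, 1, 3) → (3, 3, 1, 3))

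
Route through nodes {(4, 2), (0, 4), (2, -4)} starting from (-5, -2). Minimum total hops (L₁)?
23
(one optimal route: (-5, -2) → (2, -4) → (4, 2) → (0, 4))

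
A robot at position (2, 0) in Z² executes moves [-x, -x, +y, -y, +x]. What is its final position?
(1, 0)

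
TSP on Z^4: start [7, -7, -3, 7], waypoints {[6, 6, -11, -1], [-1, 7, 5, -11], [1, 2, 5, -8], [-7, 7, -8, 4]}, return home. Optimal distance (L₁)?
134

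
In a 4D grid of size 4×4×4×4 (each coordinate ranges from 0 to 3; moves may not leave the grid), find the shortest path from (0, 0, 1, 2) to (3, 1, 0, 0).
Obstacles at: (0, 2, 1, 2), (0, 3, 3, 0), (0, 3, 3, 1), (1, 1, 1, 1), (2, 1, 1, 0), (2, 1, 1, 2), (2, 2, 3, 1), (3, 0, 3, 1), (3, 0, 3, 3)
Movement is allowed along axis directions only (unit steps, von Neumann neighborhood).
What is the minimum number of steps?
7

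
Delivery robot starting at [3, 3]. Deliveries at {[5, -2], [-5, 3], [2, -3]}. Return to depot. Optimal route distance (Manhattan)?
32
(one optimal route: (3, 3) → (5, -2) → (2, -3) → (-5, 3) → (3, 3))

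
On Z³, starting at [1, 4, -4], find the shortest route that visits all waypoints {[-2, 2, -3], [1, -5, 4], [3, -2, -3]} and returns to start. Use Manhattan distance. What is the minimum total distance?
44
(one optimal route: (1, 4, -4) → (-2, 2, -3) → (1, -5, 4) → (3, -2, -3) → (1, 4, -4))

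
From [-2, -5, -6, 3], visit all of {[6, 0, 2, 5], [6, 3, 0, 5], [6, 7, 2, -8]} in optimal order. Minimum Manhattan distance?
47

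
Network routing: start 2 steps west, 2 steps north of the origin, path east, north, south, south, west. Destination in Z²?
(-2, 1)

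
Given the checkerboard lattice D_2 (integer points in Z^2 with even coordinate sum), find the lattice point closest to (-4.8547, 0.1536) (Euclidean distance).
(-5, 1)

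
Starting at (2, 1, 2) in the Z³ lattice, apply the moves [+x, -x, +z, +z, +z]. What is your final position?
(2, 1, 5)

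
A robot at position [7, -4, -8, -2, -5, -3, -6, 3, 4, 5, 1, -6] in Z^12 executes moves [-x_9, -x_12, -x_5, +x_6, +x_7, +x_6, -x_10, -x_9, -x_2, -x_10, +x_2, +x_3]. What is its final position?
(7, -4, -7, -2, -6, -1, -5, 3, 2, 3, 1, -7)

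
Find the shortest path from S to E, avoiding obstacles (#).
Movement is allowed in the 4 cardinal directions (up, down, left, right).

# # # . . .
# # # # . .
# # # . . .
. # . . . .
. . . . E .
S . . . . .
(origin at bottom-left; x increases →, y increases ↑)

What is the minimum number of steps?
5
(one shortest path: (0, 0) → (1, 0) → (2, 0) → (3, 0) → (4, 0) → (4, 1))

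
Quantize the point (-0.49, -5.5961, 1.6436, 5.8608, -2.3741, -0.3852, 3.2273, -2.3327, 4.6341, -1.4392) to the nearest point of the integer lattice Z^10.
(0, -6, 2, 6, -2, 0, 3, -2, 5, -1)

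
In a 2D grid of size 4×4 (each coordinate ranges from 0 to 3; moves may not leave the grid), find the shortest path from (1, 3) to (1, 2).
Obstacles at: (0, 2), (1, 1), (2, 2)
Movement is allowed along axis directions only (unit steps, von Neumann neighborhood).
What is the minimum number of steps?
1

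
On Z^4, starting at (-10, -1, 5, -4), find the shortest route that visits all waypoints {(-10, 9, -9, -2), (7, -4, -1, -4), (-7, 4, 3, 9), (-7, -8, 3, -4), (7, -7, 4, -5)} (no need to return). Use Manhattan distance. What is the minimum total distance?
108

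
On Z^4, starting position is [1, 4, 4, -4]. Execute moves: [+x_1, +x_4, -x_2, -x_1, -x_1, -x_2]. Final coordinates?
(0, 2, 4, -3)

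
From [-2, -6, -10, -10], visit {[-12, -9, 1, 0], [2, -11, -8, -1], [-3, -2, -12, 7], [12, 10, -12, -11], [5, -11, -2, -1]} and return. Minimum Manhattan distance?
166
(one optimal route: (-2, -6, -10, -10) → (2, -11, -8, -1) → (5, -11, -2, -1) → (-12, -9, 1, 0) → (-3, -2, -12, 7) → (12, 10, -12, -11) → (-2, -6, -10, -10))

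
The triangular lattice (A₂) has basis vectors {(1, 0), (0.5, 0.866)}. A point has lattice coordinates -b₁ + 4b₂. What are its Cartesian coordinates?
(1, 3.464)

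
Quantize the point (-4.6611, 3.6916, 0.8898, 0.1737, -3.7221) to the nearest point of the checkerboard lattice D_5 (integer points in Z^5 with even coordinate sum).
(-5, 4, 1, 0, -4)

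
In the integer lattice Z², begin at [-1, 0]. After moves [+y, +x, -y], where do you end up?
(0, 0)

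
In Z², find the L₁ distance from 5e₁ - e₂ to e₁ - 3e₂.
6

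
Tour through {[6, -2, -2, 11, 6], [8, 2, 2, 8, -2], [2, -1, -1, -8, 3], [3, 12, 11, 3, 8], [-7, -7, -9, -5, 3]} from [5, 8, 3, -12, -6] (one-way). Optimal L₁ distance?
157
(one optimal route: (5, 8, 3, -12, -6) → (3, 12, 11, 3, 8) → (8, 2, 2, 8, -2) → (6, -2, -2, 11, 6) → (2, -1, -1, -8, 3) → (-7, -7, -9, -5, 3))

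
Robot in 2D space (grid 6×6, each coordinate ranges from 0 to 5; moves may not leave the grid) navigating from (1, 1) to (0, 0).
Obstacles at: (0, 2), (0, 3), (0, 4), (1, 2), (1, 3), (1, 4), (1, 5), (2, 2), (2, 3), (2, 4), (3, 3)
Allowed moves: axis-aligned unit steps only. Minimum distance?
2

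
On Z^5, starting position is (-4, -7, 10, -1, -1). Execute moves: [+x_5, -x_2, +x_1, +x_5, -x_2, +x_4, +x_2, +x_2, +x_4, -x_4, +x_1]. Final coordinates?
(-2, -7, 10, 0, 1)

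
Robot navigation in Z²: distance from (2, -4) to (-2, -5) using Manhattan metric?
5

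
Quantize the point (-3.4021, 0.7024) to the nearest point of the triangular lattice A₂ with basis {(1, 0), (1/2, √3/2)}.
(-3.5, 0.866)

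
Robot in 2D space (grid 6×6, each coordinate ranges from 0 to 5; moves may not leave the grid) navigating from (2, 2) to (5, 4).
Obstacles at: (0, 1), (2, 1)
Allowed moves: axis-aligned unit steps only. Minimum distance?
5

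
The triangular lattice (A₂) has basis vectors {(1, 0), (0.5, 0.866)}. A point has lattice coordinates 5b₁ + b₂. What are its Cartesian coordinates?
(5.5, 0.866)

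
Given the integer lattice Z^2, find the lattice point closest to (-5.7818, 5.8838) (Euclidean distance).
(-6, 6)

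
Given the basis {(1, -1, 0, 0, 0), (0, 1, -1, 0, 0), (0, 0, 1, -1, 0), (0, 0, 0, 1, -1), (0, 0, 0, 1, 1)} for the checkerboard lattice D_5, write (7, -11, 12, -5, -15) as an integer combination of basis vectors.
7b₁ - 4b₂ + 8b₃ + 9b₄ - 6b₅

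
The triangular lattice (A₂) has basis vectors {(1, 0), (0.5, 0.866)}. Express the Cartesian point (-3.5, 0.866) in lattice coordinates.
-4b₁ + b₂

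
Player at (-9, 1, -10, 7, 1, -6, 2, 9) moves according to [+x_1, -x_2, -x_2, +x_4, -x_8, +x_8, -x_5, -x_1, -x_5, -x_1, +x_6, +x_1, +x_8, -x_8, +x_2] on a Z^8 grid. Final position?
(-9, 0, -10, 8, -1, -5, 2, 9)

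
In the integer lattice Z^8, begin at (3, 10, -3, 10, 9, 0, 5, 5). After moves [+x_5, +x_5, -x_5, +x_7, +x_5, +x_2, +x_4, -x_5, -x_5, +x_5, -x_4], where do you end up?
(3, 11, -3, 10, 10, 0, 6, 5)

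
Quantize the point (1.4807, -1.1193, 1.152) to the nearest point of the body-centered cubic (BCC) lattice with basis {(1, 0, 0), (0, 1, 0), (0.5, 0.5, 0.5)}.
(1.5, -1.5, 1.5)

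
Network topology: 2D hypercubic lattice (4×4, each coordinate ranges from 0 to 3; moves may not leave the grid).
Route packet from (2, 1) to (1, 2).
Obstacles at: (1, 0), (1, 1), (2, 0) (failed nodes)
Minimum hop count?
2
(one shortest path: (2, 1) → (2, 2) → (1, 2))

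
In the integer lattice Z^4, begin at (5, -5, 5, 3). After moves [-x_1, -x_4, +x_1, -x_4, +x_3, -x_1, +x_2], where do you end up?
(4, -4, 6, 1)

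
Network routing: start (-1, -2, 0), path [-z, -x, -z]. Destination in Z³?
(-2, -2, -2)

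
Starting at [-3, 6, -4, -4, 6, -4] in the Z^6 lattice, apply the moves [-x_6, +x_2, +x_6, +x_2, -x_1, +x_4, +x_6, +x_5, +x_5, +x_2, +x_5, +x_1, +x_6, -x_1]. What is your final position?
(-4, 9, -4, -3, 9, -2)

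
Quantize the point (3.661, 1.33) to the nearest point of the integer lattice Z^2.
(4, 1)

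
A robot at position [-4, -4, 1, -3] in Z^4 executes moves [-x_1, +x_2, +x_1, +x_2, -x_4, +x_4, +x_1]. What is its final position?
(-3, -2, 1, -3)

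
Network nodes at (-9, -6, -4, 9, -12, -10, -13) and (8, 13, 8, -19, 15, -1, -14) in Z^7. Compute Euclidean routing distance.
48.8774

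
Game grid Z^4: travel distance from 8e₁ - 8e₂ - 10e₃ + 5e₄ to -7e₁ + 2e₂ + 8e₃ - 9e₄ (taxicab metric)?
57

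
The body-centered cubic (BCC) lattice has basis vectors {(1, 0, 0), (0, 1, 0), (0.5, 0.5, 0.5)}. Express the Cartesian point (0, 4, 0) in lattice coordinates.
4b₂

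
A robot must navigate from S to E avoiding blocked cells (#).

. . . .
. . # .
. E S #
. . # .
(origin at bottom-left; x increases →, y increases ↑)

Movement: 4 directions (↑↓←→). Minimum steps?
1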